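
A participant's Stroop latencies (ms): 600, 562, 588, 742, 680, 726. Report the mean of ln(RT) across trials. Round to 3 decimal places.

6.471

ln(RT): 6.3969, 6.3315, 6.3767, 6.6093, 6.5221, 6.5876
Σ ln(RT) = 38.8242
Mean = 38.8242/6 = 6.47069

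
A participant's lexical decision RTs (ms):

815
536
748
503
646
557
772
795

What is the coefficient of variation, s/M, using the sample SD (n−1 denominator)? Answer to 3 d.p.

0.189

n = 8, Σ = 5372, M = 671.5000
Σ(x−M)² = 112310.000; s = √(112310.000/7) = 126.6660
CV = 126.6660 / 671.5000 = 0.18863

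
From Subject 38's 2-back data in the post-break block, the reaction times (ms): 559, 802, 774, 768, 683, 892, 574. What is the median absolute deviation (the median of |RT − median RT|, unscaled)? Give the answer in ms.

85 ms

Sorted: 559, 574, 683, 768, 774, 802, 892 → median = 768
|x − 768|: 209, 34, 6, 0, 85, 124, 194
Sorted deviations: 0, 6, 34, 85, 124, 194, 209 → MAD = 85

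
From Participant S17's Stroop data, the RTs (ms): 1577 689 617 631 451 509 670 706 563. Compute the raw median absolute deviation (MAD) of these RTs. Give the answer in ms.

68 ms

Sorted: 451, 509, 563, 617, 631, 670, 689, 706, 1577 → median = 631
|x − 631|: 946, 58, 14, 0, 180, 122, 39, 75, 68
Sorted deviations: 0, 14, 39, 58, 68, 75, 122, 180, 946 → MAD = 68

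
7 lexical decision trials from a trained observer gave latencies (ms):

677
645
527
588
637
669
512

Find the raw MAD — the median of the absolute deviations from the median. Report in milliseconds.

40 ms

Sorted: 512, 527, 588, 637, 645, 669, 677 → median = 637
|x − 637|: 40, 8, 110, 49, 0, 32, 125
Sorted deviations: 0, 8, 32, 40, 49, 110, 125 → MAD = 40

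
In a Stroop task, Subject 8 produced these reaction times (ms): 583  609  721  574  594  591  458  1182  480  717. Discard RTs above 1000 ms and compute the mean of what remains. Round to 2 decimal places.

Excluded: 1182
Retained (n=9): Σ = 5327
Mean = 5327/9 = 591.8889

591.89 ms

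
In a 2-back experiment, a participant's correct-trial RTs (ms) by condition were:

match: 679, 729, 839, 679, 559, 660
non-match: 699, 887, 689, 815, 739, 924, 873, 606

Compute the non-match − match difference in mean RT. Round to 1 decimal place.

M(match) = 4145/6 = 690.833
M(non-match) = 6232/8 = 779.000
Difference = 779.000 − 690.833 = 88.167 ms

88.2 ms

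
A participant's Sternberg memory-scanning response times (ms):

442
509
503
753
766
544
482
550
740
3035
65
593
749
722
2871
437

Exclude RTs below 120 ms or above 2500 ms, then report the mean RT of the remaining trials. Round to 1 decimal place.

Excluded: 65, 2871, 3035
Retained (n=13): Σ = 7790
Mean = 7790/13 = 599.2308

599.2 ms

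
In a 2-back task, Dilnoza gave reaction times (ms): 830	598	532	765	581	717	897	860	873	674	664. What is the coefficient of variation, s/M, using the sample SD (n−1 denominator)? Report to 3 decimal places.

n = 11, Σ = 7991, M = 726.4545
Σ(x−M)² = 162814.727; s = √(162814.727/10) = 127.5989
CV = 127.5989 / 726.4545 = 0.17565

0.176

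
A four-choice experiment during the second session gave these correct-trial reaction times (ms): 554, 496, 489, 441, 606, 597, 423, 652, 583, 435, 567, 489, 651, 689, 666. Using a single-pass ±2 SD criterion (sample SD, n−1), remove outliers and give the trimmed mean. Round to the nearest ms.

556 ms

n = 15, ΣRT = 8338, M = 555.867
Σ(x−M)² = 111197.73; s = √(111197.73/14) = 89.122
Cutoffs: 555.867 ± 2·89.122 → [377.6, 734.1]
No RTs fall outside the cutoffs; all 15 retained. Mean = 8338/15 = 555.867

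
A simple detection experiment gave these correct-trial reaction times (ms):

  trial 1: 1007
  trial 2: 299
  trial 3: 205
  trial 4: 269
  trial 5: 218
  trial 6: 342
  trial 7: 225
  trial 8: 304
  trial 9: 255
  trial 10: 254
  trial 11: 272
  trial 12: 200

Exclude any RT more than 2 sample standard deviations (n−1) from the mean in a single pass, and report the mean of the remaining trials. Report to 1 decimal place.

258.5 ms

n = 12, ΣRT = 3850, M = 320.833
Σ(x−M)² = 533681.67; s = √(533681.67/11) = 220.265
Cutoffs: 320.833 ± 2·220.265 → [-119.7, 761.4]
Outside: 1007 → excluded.
Retained (n=11): Σ = 2843, mean = 2843/11 = 258.455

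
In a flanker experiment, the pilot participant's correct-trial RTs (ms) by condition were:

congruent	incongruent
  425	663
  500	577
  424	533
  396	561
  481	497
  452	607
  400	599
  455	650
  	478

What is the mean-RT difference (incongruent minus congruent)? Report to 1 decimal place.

132.3 ms

M(congruent) = 3533/8 = 441.625
M(incongruent) = 5165/9 = 573.889
Difference = 573.889 − 441.625 = 132.264 ms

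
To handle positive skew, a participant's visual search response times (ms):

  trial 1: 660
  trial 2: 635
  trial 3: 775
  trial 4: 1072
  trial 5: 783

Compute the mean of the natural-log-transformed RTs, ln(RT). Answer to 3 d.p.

6.648

ln(RT): 6.4922, 6.4536, 6.6529, 6.9773, 6.6631
Σ ln(RT) = 33.2391
Mean = 33.2391/5 = 6.64783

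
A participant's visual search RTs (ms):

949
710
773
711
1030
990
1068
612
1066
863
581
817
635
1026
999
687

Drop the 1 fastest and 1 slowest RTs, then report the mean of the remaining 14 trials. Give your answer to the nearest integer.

Sorted: 581, 612, 635, 687, 710, 711, 773, 817, 863, 949, 990, 999, 1026, 1030, 1066, 1068
Drop lowest 1 (581) and highest 1 (1068)
Remaining (n=14): Σ = 11868, mean = 11868/14 = 847.714

848 ms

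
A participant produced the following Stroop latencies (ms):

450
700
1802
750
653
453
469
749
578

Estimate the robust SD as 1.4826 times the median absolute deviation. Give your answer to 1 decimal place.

143.8 ms

Sorted: 450, 453, 469, 578, 653, 700, 749, 750, 1802 → median = 653
|x − 653| sorted: 0, 47, 75, 96, 97, 184, 200, 203, 1149 → MAD = 97
Robust SD ≈ 1.4826 × 97 = 143.812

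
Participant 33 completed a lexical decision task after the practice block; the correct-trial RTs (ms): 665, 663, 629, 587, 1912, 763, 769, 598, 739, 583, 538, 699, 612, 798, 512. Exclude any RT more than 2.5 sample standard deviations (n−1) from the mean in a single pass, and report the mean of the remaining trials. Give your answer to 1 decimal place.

n = 15, ΣRT = 11067, M = 737.800
Σ(x−M)² = 1581196.40; s = √(1581196.40/14) = 336.069
Cutoffs: 737.800 ± 2.5·336.069 → [-102.4, 1578.0]
Outside: 1912 → excluded.
Retained (n=14): Σ = 9155, mean = 9155/14 = 653.929

653.9 ms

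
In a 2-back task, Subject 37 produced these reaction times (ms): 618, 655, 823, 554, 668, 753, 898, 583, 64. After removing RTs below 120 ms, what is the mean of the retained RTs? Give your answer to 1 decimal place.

694.0 ms

Excluded: 64
Retained (n=8): Σ = 5552
Mean = 5552/8 = 694.0000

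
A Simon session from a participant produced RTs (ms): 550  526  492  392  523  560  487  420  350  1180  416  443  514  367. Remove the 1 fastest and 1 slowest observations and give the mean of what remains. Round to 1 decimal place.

Sorted: 350, 367, 392, 416, 420, 443, 487, 492, 514, 523, 526, 550, 560, 1180
Drop lowest 1 (350) and highest 1 (1180)
Remaining (n=12): Σ = 5690, mean = 5690/12 = 474.167

474.2 ms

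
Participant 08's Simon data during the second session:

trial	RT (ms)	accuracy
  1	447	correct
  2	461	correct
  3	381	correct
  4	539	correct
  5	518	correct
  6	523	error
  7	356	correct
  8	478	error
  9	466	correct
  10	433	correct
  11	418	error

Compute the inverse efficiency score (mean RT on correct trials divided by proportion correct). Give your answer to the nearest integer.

619 ms

Correct trials (n=8): 447, 461, 381, 539, 518, 356, 466, 433
Mean correct RT = 3601/8 = 450.1250 ms
Proportion correct = 8/11
IES = 450.1250 / (8/11) = 618.922 ms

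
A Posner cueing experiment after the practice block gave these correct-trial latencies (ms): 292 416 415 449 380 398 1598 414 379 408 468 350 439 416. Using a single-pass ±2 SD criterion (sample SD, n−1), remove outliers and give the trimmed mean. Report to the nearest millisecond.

n = 14, ΣRT = 6822, M = 487.286
Σ(x−M)² = 1353092.86; s = √(1353092.86/13) = 322.621
Cutoffs: 487.286 ± 2·322.621 → [-158.0, 1132.5]
Outside: 1598 → excluded.
Retained (n=13): Σ = 5224, mean = 5224/13 = 401.846

402 ms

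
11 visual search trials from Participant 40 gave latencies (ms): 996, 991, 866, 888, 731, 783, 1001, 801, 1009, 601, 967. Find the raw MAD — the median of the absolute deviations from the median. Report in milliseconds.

105 ms

Sorted: 601, 731, 783, 801, 866, 888, 967, 991, 996, 1001, 1009 → median = 888
|x − 888|: 108, 103, 22, 0, 157, 105, 113, 87, 121, 287, 79
Sorted deviations: 0, 22, 79, 87, 103, 105, 108, 113, 121, 157, 287 → MAD = 105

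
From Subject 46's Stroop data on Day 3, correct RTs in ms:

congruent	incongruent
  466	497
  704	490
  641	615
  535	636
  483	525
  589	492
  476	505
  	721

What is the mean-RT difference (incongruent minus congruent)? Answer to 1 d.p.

M(congruent) = 3894/7 = 556.286
M(incongruent) = 4481/8 = 560.125
Difference = 560.125 − 556.286 = 3.839 ms

3.8 ms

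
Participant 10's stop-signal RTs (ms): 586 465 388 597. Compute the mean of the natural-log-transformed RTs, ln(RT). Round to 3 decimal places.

ln(RT): 6.3733, 6.1420, 5.9610, 6.3919
Σ ln(RT) = 24.8683
Mean = 24.8683/4 = 6.21707

6.217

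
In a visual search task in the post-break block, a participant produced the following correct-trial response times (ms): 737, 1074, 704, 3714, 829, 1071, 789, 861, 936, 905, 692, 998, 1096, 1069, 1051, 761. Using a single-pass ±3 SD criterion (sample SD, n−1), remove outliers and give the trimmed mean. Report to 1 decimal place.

904.9 ms

n = 16, ΣRT = 17287, M = 1080.438
Σ(x−M)² = 7704345.94; s = √(7704345.94/15) = 716.675
Cutoffs: 1080.438 ± 3·716.675 → [-1069.6, 3230.5]
Outside: 3714 → excluded.
Retained (n=15): Σ = 13573, mean = 13573/15 = 904.867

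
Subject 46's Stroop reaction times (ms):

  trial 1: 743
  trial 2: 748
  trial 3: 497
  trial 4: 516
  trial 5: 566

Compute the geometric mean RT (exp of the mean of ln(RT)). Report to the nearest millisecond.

ln(RT): 6.6107, 6.6174, 6.2086, 6.2461, 6.3386
Mean ln(RT) = 32.0214/5 = 6.40428
Geometric mean = exp(6.40428) = 604.43 ms

604 ms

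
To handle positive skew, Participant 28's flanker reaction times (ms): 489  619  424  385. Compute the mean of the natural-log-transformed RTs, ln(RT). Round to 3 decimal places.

6.156

ln(RT): 6.1924, 6.4281, 6.0497, 5.9532
Σ ln(RT) = 24.6234
Mean = 24.6234/4 = 6.15586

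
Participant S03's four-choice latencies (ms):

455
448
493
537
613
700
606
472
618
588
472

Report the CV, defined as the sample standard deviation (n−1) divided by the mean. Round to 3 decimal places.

0.154

n = 11, Σ = 6002, M = 545.6364
Σ(x−M)² = 70478.545; s = √(70478.545/10) = 83.9515
CV = 83.9515 / 545.6364 = 0.15386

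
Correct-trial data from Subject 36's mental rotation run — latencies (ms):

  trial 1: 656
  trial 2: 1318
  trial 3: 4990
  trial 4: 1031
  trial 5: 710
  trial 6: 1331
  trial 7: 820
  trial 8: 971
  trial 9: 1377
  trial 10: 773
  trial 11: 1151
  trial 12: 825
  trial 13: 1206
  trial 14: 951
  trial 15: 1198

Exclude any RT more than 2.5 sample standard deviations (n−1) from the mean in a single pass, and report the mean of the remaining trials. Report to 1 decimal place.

1022.7 ms

n = 15, ΣRT = 19308, M = 1287.200
Σ(x−M)² = 15461290.40; s = √(15461290.40/14) = 1050.894
Cutoffs: 1287.200 ± 2.5·1050.894 → [-1340.0, 3914.4]
Outside: 4990 → excluded.
Retained (n=14): Σ = 14318, mean = 14318/14 = 1022.714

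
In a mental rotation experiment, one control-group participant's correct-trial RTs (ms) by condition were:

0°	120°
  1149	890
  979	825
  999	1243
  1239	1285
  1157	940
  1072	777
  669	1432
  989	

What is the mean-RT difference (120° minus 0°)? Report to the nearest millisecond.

24 ms

M(0°) = 8253/8 = 1031.625
M(120°) = 7392/7 = 1056.000
Difference = 1056.000 − 1031.625 = 24.375 ms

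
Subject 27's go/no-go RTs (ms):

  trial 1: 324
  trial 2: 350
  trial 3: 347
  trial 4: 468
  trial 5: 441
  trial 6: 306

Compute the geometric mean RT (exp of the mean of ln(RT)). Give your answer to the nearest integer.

ln(RT): 5.7807, 5.8579, 5.8493, 6.1485, 6.0890, 5.7236
Mean ln(RT) = 35.4491/6 = 5.90818
Geometric mean = exp(5.90818) = 368.04 ms

368 ms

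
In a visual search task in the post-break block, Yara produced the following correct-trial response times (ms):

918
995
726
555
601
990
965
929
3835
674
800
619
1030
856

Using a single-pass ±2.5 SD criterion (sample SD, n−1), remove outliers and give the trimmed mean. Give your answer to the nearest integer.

n = 14, ΣRT = 14493, M = 1035.214
Σ(x−M)² = 8778354.36; s = √(8778354.36/13) = 821.741
Cutoffs: 1035.214 ± 2.5·821.741 → [-1019.1, 3089.6]
Outside: 3835 → excluded.
Retained (n=13): Σ = 10658, mean = 10658/13 = 819.846

820 ms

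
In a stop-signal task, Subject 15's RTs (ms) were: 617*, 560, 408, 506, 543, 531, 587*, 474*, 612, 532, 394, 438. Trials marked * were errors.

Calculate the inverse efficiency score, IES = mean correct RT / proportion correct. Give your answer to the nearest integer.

670 ms

Correct trials (n=9): 560, 408, 506, 543, 531, 612, 532, 394, 438
Mean correct RT = 4524/9 = 502.6667 ms
Proportion correct = 9/12
IES = 502.6667 / (9/12) = 670.222 ms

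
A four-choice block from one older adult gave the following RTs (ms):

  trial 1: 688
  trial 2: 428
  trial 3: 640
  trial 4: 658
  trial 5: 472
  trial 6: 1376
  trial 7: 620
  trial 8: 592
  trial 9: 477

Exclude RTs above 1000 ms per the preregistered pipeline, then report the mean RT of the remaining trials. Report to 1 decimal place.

Excluded: 1376
Retained (n=8): Σ = 4575
Mean = 4575/8 = 571.8750

571.9 ms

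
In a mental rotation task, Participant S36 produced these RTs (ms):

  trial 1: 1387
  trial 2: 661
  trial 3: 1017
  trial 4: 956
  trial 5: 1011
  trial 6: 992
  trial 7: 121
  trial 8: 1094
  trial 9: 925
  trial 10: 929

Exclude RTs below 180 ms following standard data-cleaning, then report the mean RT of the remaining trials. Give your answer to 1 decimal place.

996.9 ms

Excluded: 121
Retained (n=9): Σ = 8972
Mean = 8972/9 = 996.8889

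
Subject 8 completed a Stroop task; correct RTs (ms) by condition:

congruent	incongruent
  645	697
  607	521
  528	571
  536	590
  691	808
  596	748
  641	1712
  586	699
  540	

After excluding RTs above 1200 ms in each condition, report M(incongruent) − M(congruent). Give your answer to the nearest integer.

incongruent: exclude 1712
M(congruent) = 5370/9 = 596.667
M(incongruent) = 4634/7 = 662.000
Difference = 662.000 − 596.667 = 65.333 ms

65 ms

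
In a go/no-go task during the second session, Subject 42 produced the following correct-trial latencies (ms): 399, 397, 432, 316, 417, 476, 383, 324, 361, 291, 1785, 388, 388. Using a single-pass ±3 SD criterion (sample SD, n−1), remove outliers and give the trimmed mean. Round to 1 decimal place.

n = 13, ΣRT = 6357, M = 489.000
Σ(x−M)² = 1849162.00; s = √(1849162.00/12) = 392.552
Cutoffs: 489.000 ± 3·392.552 → [-688.7, 1666.7]
Outside: 1785 → excluded.
Retained (n=12): Σ = 4572, mean = 4572/12 = 381.000

381.0 ms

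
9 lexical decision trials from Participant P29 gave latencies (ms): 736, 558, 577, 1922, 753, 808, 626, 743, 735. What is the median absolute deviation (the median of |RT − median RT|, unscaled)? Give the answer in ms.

Sorted: 558, 577, 626, 735, 736, 743, 753, 808, 1922 → median = 736
|x − 736|: 0, 178, 159, 1186, 17, 72, 110, 7, 1
Sorted deviations: 0, 1, 7, 17, 72, 110, 159, 178, 1186 → MAD = 72

72 ms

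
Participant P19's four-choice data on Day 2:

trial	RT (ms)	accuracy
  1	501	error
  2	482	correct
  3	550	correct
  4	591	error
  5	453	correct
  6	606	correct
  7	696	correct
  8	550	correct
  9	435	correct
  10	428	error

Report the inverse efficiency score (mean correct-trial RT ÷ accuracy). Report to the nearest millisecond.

770 ms

Correct trials (n=7): 482, 550, 453, 606, 696, 550, 435
Mean correct RT = 3772/7 = 538.8571 ms
Proportion correct = 7/10
IES = 538.8571 / (7/10) = 769.796 ms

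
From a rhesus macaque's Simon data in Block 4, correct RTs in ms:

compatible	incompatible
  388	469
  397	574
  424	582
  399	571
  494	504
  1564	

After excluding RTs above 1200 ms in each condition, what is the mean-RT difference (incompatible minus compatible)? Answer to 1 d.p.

compatible: exclude 1564
M(compatible) = 2102/5 = 420.400
M(incompatible) = 2700/5 = 540.000
Difference = 540.000 − 420.400 = 119.600 ms

119.6 ms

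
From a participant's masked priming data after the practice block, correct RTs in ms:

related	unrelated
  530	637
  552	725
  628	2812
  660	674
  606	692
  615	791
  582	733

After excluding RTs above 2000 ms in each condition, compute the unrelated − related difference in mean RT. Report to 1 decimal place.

112.5 ms

unrelated: exclude 2812
M(related) = 4173/7 = 596.143
M(unrelated) = 4252/6 = 708.667
Difference = 708.667 − 596.143 = 112.524 ms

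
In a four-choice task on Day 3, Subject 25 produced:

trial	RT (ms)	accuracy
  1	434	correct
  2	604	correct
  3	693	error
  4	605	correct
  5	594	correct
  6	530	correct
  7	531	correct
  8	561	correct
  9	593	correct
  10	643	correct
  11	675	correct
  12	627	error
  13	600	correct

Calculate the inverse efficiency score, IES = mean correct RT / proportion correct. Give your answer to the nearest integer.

684 ms

Correct trials (n=11): 434, 604, 605, 594, 530, 531, 561, 593, 643, 675, 600
Mean correct RT = 6370/11 = 579.0909 ms
Proportion correct = 11/13
IES = 579.0909 / (11/13) = 684.380 ms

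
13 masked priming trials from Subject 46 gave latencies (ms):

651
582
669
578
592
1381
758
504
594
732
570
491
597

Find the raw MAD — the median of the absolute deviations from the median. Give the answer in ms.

Sorted: 491, 504, 570, 578, 582, 592, 594, 597, 651, 669, 732, 758, 1381 → median = 594
|x − 594|: 57, 12, 75, 16, 2, 787, 164, 90, 0, 138, 24, 103, 3
Sorted deviations: 0, 2, 3, 12, 16, 24, 57, 75, 90, 103, 138, 164, 787 → MAD = 57

57 ms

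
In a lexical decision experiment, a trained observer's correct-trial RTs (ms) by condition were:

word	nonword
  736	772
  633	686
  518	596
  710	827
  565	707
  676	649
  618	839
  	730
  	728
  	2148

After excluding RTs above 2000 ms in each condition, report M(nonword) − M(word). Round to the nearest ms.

nonword: exclude 2148
M(word) = 4456/7 = 636.571
M(nonword) = 6534/9 = 726.000
Difference = 726.000 − 636.571 = 89.429 ms

89 ms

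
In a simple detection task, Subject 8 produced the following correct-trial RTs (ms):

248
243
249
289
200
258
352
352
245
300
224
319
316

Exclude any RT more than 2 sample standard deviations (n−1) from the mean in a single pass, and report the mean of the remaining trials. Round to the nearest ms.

n = 13, ΣRT = 3595, M = 276.538
Σ(x−M)² = 28109.23; s = √(28109.23/12) = 48.399
Cutoffs: 276.538 ± 2·48.399 → [179.7, 373.3]
No RTs fall outside the cutoffs; all 13 retained. Mean = 3595/13 = 276.538

277 ms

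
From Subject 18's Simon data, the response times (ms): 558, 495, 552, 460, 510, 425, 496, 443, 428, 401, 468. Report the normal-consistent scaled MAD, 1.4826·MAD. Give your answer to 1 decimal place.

Sorted: 401, 425, 428, 443, 460, 468, 495, 496, 510, 552, 558 → median = 468
|x − 468| sorted: 0, 8, 25, 27, 28, 40, 42, 43, 67, 84, 90 → MAD = 40
Robust SD ≈ 1.4826 × 40 = 59.304

59.3 ms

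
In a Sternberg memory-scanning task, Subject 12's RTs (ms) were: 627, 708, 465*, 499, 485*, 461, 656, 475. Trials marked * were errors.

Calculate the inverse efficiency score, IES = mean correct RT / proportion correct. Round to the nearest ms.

761 ms

Correct trials (n=6): 627, 708, 499, 461, 656, 475
Mean correct RT = 3426/6 = 571.0000 ms
Proportion correct = 6/8
IES = 571.0000 / (6/8) = 761.333 ms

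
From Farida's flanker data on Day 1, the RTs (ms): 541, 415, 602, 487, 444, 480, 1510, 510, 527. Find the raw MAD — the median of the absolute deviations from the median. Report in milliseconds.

Sorted: 415, 444, 480, 487, 510, 527, 541, 602, 1510 → median = 510
|x − 510|: 31, 95, 92, 23, 66, 30, 1000, 0, 17
Sorted deviations: 0, 17, 23, 30, 31, 66, 92, 95, 1000 → MAD = 31

31 ms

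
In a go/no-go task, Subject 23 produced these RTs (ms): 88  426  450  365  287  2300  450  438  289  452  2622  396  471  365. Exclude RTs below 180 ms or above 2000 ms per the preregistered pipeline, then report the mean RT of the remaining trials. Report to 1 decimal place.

Excluded: 88, 2300, 2622
Retained (n=11): Σ = 4389
Mean = 4389/11 = 399.0000

399.0 ms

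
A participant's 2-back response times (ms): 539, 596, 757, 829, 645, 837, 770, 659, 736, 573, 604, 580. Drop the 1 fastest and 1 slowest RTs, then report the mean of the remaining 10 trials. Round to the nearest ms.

Sorted: 539, 573, 580, 596, 604, 645, 659, 736, 757, 770, 829, 837
Drop lowest 1 (539) and highest 1 (837)
Remaining (n=10): Σ = 6749, mean = 6749/10 = 674.900

675 ms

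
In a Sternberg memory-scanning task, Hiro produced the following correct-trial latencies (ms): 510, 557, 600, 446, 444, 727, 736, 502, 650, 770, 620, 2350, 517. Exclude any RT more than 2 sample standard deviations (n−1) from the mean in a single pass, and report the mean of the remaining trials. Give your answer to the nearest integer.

590 ms

n = 13, ΣRT = 9429, M = 725.308
Σ(x−M)² = 2999292.77; s = √(2999292.77/12) = 499.941
Cutoffs: 725.308 ± 2·499.941 → [-274.6, 1725.2]
Outside: 2350 → excluded.
Retained (n=12): Σ = 7079, mean = 7079/12 = 589.917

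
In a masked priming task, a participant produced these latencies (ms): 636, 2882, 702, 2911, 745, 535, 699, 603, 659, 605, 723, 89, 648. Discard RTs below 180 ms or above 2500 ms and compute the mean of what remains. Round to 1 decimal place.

655.5 ms

Excluded: 89, 2882, 2911
Retained (n=10): Σ = 6555
Mean = 6555/10 = 655.5000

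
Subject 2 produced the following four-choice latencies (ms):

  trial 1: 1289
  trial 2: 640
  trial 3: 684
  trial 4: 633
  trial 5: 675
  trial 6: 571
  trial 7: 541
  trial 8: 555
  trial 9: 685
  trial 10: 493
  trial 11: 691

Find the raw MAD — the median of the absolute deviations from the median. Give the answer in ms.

Sorted: 493, 541, 555, 571, 633, 640, 675, 684, 685, 691, 1289 → median = 640
|x − 640|: 649, 0, 44, 7, 35, 69, 99, 85, 45, 147, 51
Sorted deviations: 0, 7, 35, 44, 45, 51, 69, 85, 99, 147, 649 → MAD = 51

51 ms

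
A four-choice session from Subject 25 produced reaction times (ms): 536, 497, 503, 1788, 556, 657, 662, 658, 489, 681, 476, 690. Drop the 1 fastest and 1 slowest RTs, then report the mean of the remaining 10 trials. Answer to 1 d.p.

Sorted: 476, 489, 497, 503, 536, 556, 657, 658, 662, 681, 690, 1788
Drop lowest 1 (476) and highest 1 (1788)
Remaining (n=10): Σ = 5929, mean = 5929/10 = 592.900

592.9 ms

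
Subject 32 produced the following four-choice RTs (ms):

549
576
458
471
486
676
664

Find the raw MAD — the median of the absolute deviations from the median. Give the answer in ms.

78 ms

Sorted: 458, 471, 486, 549, 576, 664, 676 → median = 549
|x − 549|: 0, 27, 91, 78, 63, 127, 115
Sorted deviations: 0, 27, 63, 78, 91, 115, 127 → MAD = 78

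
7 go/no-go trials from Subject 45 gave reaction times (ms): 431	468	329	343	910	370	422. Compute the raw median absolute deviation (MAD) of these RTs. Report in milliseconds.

52 ms

Sorted: 329, 343, 370, 422, 431, 468, 910 → median = 422
|x − 422|: 9, 46, 93, 79, 488, 52, 0
Sorted deviations: 0, 9, 46, 52, 79, 93, 488 → MAD = 52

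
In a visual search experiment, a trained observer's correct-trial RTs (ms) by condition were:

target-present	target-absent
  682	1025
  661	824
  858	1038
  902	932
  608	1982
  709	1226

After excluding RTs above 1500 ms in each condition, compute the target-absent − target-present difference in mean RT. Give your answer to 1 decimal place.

target-absent: exclude 1982
M(target-present) = 4420/6 = 736.667
M(target-absent) = 5045/5 = 1009.000
Difference = 1009.000 − 736.667 = 272.333 ms

272.3 ms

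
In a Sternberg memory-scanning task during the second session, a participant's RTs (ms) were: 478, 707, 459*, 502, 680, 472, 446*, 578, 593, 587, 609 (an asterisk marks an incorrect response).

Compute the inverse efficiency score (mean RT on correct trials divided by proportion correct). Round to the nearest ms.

707 ms

Correct trials (n=9): 478, 707, 502, 680, 472, 578, 593, 587, 609
Mean correct RT = 5206/9 = 578.4444 ms
Proportion correct = 9/11
IES = 578.4444 / (9/11) = 706.988 ms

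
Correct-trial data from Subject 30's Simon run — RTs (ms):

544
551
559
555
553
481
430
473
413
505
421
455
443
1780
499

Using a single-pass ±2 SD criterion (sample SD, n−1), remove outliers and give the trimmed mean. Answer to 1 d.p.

n = 15, ΣRT = 8662, M = 577.467
Σ(x−M)² = 1587335.73; s = √(1587335.73/14) = 336.721
Cutoffs: 577.467 ± 2·336.721 → [-96.0, 1250.9]
Outside: 1780 → excluded.
Retained (n=14): Σ = 6882, mean = 6882/14 = 491.571

491.6 ms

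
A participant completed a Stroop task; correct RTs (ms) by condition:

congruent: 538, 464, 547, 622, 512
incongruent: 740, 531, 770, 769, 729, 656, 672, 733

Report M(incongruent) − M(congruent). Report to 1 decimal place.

M(congruent) = 2683/5 = 536.600
M(incongruent) = 5600/8 = 700.000
Difference = 700.000 − 536.600 = 163.400 ms

163.4 ms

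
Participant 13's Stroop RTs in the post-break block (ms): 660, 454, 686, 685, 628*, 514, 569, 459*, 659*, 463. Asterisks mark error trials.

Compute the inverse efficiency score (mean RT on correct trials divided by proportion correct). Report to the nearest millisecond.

823 ms

Correct trials (n=7): 660, 454, 686, 685, 514, 569, 463
Mean correct RT = 4031/7 = 575.8571 ms
Proportion correct = 7/10
IES = 575.8571 / (7/10) = 822.653 ms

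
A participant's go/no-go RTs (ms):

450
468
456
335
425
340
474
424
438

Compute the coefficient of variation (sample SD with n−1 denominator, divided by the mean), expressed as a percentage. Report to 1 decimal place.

12.2%

n = 9, Σ = 3810, M = 423.3333
Σ(x−M)² = 21306.000; s = √(21306.000/8) = 51.6067
CV = 51.6067 / 423.3333 = 0.12191 = 12.191%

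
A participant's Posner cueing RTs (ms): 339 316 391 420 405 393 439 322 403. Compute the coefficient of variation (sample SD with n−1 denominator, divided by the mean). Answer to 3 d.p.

n = 9, Σ = 3428, M = 380.8889
Σ(x−M)² = 15658.889; s = √(15658.889/8) = 44.2421
CV = 44.2421 / 380.8889 = 0.11615

0.116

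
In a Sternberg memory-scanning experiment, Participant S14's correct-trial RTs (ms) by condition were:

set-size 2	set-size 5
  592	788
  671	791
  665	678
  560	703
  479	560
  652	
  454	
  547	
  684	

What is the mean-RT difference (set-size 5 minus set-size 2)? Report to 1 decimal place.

114.7 ms

M(set-size 2) = 5304/9 = 589.333
M(set-size 5) = 3520/5 = 704.000
Difference = 704.000 − 589.333 = 114.667 ms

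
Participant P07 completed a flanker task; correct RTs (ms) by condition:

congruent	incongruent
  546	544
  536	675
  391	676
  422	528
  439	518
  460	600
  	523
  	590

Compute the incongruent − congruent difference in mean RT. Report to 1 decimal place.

116.1 ms

M(congruent) = 2794/6 = 465.667
M(incongruent) = 4654/8 = 581.750
Difference = 581.750 − 465.667 = 116.083 ms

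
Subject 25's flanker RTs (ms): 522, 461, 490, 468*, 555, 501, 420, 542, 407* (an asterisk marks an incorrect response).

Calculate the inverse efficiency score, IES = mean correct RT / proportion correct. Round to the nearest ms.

641 ms

Correct trials (n=7): 522, 461, 490, 555, 501, 420, 542
Mean correct RT = 3491/7 = 498.7143 ms
Proportion correct = 7/9
IES = 498.7143 / (7/9) = 641.204 ms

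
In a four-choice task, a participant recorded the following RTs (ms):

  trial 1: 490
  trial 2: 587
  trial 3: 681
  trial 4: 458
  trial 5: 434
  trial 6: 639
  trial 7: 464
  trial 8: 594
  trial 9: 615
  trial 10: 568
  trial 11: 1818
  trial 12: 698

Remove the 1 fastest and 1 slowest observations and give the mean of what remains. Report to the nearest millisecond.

579 ms

Sorted: 434, 458, 464, 490, 568, 587, 594, 615, 639, 681, 698, 1818
Drop lowest 1 (434) and highest 1 (1818)
Remaining (n=10): Σ = 5794, mean = 5794/10 = 579.400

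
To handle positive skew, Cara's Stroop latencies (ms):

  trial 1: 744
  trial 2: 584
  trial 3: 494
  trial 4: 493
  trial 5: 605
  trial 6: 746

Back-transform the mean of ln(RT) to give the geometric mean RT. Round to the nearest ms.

ln(RT): 6.6120, 6.3699, 6.2025, 6.2005, 6.4052, 6.6147
Mean ln(RT) = 38.4049/6 = 6.40082
Geometric mean = exp(6.40082) = 602.34 ms

602 ms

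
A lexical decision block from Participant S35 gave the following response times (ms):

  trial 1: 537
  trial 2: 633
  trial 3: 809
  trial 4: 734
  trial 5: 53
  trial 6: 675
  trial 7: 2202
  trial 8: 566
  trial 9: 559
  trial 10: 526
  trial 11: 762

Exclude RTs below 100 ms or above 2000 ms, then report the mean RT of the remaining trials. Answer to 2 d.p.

644.56 ms

Excluded: 53, 2202
Retained (n=9): Σ = 5801
Mean = 5801/9 = 644.5556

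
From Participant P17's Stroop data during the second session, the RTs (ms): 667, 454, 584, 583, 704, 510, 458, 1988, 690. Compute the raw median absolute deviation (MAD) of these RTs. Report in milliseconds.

Sorted: 454, 458, 510, 583, 584, 667, 690, 704, 1988 → median = 584
|x − 584|: 83, 130, 0, 1, 120, 74, 126, 1404, 106
Sorted deviations: 0, 1, 74, 83, 106, 120, 126, 130, 1404 → MAD = 106

106 ms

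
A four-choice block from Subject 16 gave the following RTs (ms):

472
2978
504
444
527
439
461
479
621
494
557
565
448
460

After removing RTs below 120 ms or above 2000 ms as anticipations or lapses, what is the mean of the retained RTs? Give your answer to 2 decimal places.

497.77 ms

Excluded: 2978
Retained (n=13): Σ = 6471
Mean = 6471/13 = 497.7692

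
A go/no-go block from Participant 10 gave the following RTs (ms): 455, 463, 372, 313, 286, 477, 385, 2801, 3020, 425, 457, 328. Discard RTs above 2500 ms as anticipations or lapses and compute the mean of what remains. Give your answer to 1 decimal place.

396.1 ms

Excluded: 2801, 3020
Retained (n=10): Σ = 3961
Mean = 3961/10 = 396.1000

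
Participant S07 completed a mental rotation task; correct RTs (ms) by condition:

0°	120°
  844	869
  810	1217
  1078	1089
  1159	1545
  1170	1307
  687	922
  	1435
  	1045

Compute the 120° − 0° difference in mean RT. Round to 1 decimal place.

M(0°) = 5748/6 = 958.000
M(120°) = 9429/8 = 1178.625
Difference = 1178.625 − 958.000 = 220.625 ms

220.6 ms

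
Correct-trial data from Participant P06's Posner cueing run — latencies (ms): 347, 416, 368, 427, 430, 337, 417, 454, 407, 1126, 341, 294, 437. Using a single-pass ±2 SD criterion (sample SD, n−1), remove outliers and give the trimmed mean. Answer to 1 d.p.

n = 13, ΣRT = 5801, M = 446.231
Σ(x−M)² = 528318.31; s = √(528318.31/12) = 209.825
Cutoffs: 446.231 ± 2·209.825 → [26.6, 865.9]
Outside: 1126 → excluded.
Retained (n=12): Σ = 4675, mean = 4675/12 = 389.583

389.6 ms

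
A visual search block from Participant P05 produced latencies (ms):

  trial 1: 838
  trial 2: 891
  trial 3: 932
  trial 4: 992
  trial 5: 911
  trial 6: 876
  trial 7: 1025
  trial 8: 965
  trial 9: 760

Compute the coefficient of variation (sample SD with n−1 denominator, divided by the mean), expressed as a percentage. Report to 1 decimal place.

n = 9, Σ = 8190, M = 910.0000
Σ(x−M)² = 52660.000; s = √(52660.000/8) = 81.1326
CV = 81.1326 / 910.0000 = 0.08916 = 8.916%

8.9%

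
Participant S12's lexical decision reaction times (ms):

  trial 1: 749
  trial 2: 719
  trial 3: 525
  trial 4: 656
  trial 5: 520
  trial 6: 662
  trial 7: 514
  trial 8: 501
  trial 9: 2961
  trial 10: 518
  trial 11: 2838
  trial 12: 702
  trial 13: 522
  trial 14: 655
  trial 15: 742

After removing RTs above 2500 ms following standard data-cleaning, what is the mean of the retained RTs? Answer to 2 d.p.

614.23 ms

Excluded: 2838, 2961
Retained (n=13): Σ = 7985
Mean = 7985/13 = 614.2308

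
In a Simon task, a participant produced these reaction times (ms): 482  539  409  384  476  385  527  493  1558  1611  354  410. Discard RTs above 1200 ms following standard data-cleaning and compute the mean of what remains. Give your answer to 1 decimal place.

445.9 ms

Excluded: 1558, 1611
Retained (n=10): Σ = 4459
Mean = 4459/10 = 445.9000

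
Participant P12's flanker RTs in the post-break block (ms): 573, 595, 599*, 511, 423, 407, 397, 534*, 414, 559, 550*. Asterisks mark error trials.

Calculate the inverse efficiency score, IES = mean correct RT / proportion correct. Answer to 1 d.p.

Correct trials (n=8): 573, 595, 511, 423, 407, 397, 414, 559
Mean correct RT = 3879/8 = 484.8750 ms
Proportion correct = 8/11
IES = 484.8750 / (8/11) = 666.703 ms

666.7 ms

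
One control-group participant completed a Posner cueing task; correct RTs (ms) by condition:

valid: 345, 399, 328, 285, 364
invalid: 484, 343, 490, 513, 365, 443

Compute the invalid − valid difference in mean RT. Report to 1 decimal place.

95.5 ms

M(valid) = 1721/5 = 344.200
M(invalid) = 2638/6 = 439.667
Difference = 439.667 − 344.200 = 95.467 ms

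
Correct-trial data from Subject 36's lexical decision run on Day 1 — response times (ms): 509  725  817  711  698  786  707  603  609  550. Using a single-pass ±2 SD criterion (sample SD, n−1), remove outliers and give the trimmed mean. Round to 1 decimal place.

671.5 ms

n = 10, ΣRT = 6715, M = 671.500
Σ(x−M)² = 90432.50; s = √(90432.50/9) = 100.240
Cutoffs: 671.500 ± 2·100.240 → [471.0, 872.0]
No RTs fall outside the cutoffs; all 10 retained. Mean = 6715/10 = 671.500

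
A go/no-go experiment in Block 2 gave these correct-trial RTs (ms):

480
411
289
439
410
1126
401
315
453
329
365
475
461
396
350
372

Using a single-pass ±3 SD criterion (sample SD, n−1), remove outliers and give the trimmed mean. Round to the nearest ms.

n = 16, ΣRT = 7072, M = 442.000
Σ(x−M)² = 548262.00; s = √(548262.00/15) = 191.183
Cutoffs: 442.000 ± 3·191.183 → [-131.5, 1015.5]
Outside: 1126 → excluded.
Retained (n=15): Σ = 5946, mean = 5946/15 = 396.400

396 ms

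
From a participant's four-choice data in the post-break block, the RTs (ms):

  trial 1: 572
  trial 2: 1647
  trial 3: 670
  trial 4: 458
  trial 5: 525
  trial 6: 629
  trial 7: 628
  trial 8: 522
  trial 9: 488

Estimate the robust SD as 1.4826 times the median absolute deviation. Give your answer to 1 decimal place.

84.5 ms

Sorted: 458, 488, 522, 525, 572, 628, 629, 670, 1647 → median = 572
|x − 572| sorted: 0, 47, 50, 56, 57, 84, 98, 114, 1075 → MAD = 57
Robust SD ≈ 1.4826 × 57 = 84.508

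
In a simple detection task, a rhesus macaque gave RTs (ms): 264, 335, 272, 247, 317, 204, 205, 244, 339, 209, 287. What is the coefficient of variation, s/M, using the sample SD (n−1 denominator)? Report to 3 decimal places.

n = 11, Σ = 2923, M = 265.7273
Σ(x−M)² = 24830.182; s = √(24830.182/10) = 49.8299
CV = 49.8299 / 265.7273 = 0.18752

0.188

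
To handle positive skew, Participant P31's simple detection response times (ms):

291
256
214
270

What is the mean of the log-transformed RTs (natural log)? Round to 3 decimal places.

ln(RT): 5.6733, 5.5452, 5.3660, 5.5984
Σ ln(RT) = 22.1829
Mean = 22.1829/4 = 5.54572

5.546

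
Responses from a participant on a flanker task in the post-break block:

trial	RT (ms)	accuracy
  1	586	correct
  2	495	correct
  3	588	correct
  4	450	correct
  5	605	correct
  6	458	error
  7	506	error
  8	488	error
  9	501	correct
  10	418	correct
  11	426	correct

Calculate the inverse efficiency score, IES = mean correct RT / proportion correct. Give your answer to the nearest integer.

Correct trials (n=8): 586, 495, 588, 450, 605, 501, 418, 426
Mean correct RT = 4069/8 = 508.6250 ms
Proportion correct = 8/11
IES = 508.6250 / (8/11) = 699.359 ms

699 ms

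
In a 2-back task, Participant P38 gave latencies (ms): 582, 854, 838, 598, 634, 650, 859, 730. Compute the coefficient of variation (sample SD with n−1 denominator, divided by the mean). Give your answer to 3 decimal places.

0.164

n = 8, Σ = 5745, M = 718.1250
Σ(x−M)² = 97496.875; s = √(97496.875/7) = 118.0175
CV = 118.0175 / 718.1250 = 0.16434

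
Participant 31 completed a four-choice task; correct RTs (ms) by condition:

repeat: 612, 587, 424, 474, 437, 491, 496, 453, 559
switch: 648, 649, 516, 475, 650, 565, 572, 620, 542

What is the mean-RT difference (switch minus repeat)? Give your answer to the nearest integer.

78 ms

M(repeat) = 4533/9 = 503.667
M(switch) = 5237/9 = 581.889
Difference = 581.889 − 503.667 = 78.222 ms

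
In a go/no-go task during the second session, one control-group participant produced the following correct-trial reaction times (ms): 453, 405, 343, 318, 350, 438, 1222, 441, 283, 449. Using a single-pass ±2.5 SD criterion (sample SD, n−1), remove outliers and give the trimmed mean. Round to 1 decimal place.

n = 10, ΣRT = 4702, M = 470.200
Σ(x−M)² = 660925.60; s = √(660925.60/9) = 270.991
Cutoffs: 470.200 ± 2.5·270.991 → [-207.3, 1147.7]
Outside: 1222 → excluded.
Retained (n=9): Σ = 3480, mean = 3480/9 = 386.667

386.7 ms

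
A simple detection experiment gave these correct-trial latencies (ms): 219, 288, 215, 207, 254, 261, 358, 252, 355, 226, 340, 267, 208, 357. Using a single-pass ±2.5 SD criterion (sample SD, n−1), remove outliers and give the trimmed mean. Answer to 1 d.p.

n = 14, ΣRT = 3807, M = 271.929
Σ(x−M)² = 43754.93; s = √(43754.93/13) = 58.015
Cutoffs: 271.929 ± 2.5·58.015 → [126.9, 417.0]
No RTs fall outside the cutoffs; all 14 retained. Mean = 3807/14 = 271.929

271.9 ms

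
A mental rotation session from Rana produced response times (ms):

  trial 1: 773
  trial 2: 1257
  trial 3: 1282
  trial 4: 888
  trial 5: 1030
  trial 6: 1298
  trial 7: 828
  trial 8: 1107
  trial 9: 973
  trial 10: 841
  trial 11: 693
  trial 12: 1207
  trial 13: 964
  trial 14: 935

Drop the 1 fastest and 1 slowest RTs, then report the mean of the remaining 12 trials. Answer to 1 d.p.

Sorted: 693, 773, 828, 841, 888, 935, 964, 973, 1030, 1107, 1207, 1257, 1282, 1298
Drop lowest 1 (693) and highest 1 (1298)
Remaining (n=12): Σ = 12085, mean = 12085/12 = 1007.083

1007.1 ms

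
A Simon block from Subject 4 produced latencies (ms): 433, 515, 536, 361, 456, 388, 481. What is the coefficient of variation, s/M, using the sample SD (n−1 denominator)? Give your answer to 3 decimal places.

0.141

n = 7, Σ = 3170, M = 452.8571
Σ(x−M)² = 24614.857; s = √(24614.857/6) = 64.0506
CV = 64.0506 / 452.8571 = 0.14144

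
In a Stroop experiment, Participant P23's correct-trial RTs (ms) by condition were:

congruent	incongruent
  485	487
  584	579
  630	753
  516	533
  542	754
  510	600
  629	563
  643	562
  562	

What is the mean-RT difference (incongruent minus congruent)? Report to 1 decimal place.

M(congruent) = 5101/9 = 566.778
M(incongruent) = 4831/8 = 603.875
Difference = 603.875 − 566.778 = 37.097 ms

37.1 ms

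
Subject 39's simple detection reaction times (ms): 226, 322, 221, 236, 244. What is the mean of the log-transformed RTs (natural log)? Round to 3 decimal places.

ln(RT): 5.4205, 5.7746, 5.3982, 5.4638, 5.4972
Σ ln(RT) = 27.5542
Mean = 27.5542/5 = 5.51085

5.511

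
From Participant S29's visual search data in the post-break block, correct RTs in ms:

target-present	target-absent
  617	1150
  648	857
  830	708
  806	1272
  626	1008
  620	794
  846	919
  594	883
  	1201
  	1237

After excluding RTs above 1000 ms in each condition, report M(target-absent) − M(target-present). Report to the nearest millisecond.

target-absent: exclude 1150, 1272, 1008, 1201, 1237
M(target-present) = 5587/8 = 698.375
M(target-absent) = 4161/5 = 832.200
Difference = 832.200 − 698.375 = 133.825 ms

134 ms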